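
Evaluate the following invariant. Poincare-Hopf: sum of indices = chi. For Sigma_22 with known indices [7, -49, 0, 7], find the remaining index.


Poincare-Hopf: sum of indices = chi(M).
chi(Sigma_22) = 2 - 2*22 = -42.
Sum of known indices = -35.
x = chi - (sum known) = -42 - (-35) = -7

-7


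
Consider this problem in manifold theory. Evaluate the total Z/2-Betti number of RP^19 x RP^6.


dim H^*(RP^n; Z/2) = n+1 (one Z/2 in each degree 0..n).
Total Betti number is multiplicative.
Total = (19+1) * (6+1) = 20 * 7 = 140

140


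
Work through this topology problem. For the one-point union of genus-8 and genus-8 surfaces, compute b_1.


For a wedge: H_1(A v B) = H_1(A) + H_1(B).
b_1(Sigma_8) = 16, b_1(Sigma_8) = 16.
b_1 = 16 + 16 = 32

32


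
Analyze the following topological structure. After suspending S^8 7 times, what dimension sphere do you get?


Each suspension raises dimension by 1: Sigma S^n = S^{n+1}.
Sigma^7 S^8 = S^{8+7} = S^15

15


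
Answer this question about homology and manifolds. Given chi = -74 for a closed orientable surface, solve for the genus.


chi = 2 - 2g for closed orientable surfaces.
-74 = 2 - 2g
2g = 2 - (-74) = 76
g = 38

38


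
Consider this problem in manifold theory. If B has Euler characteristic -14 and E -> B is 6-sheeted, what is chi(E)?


For a finite covering: chi(E) = (number of sheets) * chi(B).
chi(E) = 6 * (-14) = -84

-84


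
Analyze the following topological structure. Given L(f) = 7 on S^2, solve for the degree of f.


L(f) = 1 + (-1)^2 deg(f) on S^2.
7 = 1 + (-1)^2 * deg(f)
(-1)^2 * deg(f) = 6
deg(f) = 6

6


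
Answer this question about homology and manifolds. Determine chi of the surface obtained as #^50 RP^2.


For a non-orientable closed surface with k crosscaps: chi = 2 - k.
Here k = 50.
chi = 2 - 50 = -48

-48


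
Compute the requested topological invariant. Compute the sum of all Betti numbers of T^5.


b_k(T^5) = C(5,k), so the sum over k is sum_k C(5,k) = 2^5.
Total = 2^5 = 32

32


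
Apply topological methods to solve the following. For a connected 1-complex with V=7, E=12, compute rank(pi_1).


For a connected graph: rank(pi_1) = b_1 = E - V + 1 = 1 - chi.
chi = V - E = 7 - 12 = -5.
rank = 1 - (-5) = 12 - 7 + 1 = 6

6


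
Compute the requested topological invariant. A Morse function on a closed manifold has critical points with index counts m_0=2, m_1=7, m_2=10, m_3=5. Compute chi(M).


Morse theory: chi(M) = sum_k (-1)^k m_k where m_k = #(index-k critical points).
= (2) + (-7) + (10) + (-5) = 0

0


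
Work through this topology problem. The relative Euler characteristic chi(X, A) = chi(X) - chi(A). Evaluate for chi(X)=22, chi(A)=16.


Relative Euler characteristic: chi(X, A) = chi(X) - chi(A).
= 22 - (16) = 6

6


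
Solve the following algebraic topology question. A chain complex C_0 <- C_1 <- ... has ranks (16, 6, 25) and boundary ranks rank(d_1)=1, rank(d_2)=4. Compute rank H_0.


rank H_k = rank(ker d_k) - rank(im d_{k+1}).
rank(ker d_0) = rank(C_0) - rank(d_0) = 16 - 0 = 16.
rank(im d_{0+1}) = 1.
rank H_0 = 16 - 1 = 15

15


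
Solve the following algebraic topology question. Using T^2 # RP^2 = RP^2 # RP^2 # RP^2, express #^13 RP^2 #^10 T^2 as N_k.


Since a >= 1, the sum is non-orientable; each T^2 can be replaced by RP^2 # RP^2 (since T^2#RP^2 = 3RP^2).
Total crosscaps k = 13 + 2*10 = 33.
Check via chi: chi = 13*1 + 10*0 - (13+10-1)*2 = -31 = 2 - k = -31. Consistent.

33


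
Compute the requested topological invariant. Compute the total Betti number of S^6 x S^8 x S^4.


Total Betti number is multiplicative under products.
Each S^d (d>=1) has total Betti number 2.
There are 3 sphere factors.
Total = 2^3 = 8

8


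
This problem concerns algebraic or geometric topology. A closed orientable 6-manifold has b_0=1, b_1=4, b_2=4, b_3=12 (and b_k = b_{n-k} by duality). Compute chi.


By Poincare duality b_k = b_{6-k}, so full Betti numbers: b_0=1, b_1=4, b_2=4, b_3=12, b_4=4, b_5=4, b_6=1.
chi = sum (-1)^k b_k = -10

-10


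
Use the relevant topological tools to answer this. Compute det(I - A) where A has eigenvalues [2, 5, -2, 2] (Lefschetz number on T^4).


For a torus self-map: L(f) = det(I - A) where A acts on H_1.
L(f) = (1-2) * (1-5) * (1--2) * (1-2) = -1 * -4 * 3 * -1 = -12

-12


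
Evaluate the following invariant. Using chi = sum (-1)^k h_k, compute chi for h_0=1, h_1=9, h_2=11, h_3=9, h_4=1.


Handles of index k contribute (-1)^k to chi (same as CW cells).
chi = (1) + (-9) + (11) + (-9) + (1) = -5

-5


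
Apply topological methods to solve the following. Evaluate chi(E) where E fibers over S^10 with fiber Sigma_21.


chi(S^10) = 2 (n even), chi(Sigma_21) = 2 - 2*21 = -40.
chi(E) = 2 * (-40) = -80

-80


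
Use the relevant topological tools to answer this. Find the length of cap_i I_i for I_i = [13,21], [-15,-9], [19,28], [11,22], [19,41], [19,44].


Intersection = [max(a_i), min(b_i)] = [19, -9].
Since 19 > -9, the intersection is empty.
Length = 0

0


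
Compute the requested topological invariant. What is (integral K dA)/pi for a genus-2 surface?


Gauss-Bonnet: integral K dA = 2*pi*chi(M).
chi(Sigma_2) = 2 - 2*2 = -2.
(integral K dA)/pi = 2*chi = 2*(-2) = -4

-4


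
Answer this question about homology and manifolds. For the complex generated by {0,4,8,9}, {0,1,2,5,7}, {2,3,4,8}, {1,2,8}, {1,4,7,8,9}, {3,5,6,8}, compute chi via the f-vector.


Enumerate all faces; f-vector: f_0=10, f_1=32, f_2=32, f_3=13, f_4=2.
chi = sum (-1)^k f_k = -1

-1


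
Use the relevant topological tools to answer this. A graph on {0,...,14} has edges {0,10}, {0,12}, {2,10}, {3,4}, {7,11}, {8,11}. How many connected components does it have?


Run DFS/union-find over 15 vertices.
V = 15, E = 6.
Number of components = 9

9


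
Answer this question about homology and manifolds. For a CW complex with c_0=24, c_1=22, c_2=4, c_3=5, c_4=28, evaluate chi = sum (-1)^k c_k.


chi = sum_k (-1)^k c_k.
= (-1)^0*24 + (-1)^1*22 + (-1)^2*4 + (-1)^3*5 + (-1)^4*28
= (24) + (-22) + (4) + (-5) + (28)
= 29

29


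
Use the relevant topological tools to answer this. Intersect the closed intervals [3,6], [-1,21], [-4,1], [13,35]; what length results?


Intersection = [max(a_i), min(b_i)] = [13, 1].
Since 13 > 1, the intersection is empty.
Length = 0

0


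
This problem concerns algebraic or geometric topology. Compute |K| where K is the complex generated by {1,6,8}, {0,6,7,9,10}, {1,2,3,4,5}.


Each maximal simplex on m vertices has 2^m - 1 nonempty faces.
Take the union (dedupe shared faces).
Total distinct faces = 67

67


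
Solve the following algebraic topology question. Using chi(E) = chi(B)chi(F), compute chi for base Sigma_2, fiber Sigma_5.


For a fiber bundle F -> E -> B (with CW structure): chi(E) = chi(B) * chi(F).
chi(Sigma_2) = -2, chi(Sigma_5) = -8.
chi(E) = (-2) * (-8) = 16

16


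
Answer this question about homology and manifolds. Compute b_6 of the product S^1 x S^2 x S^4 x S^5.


Each S^d has Poincare polynomial 1 + t^d.
The product S^1 x S^2 x S^4 x S^5 has Poincare polynomial prod(1+t^d_i).
Expanding: b_0=1, b_1=1, b_2=1, b_3=1, b_4=1, b_5=2, b_6=2, b_7=2, b_8=1, b_9=1, b_10=1, b_11=1, b_12=1.
b_6 = 2

2


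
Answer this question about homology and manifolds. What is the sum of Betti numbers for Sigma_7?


For Sigma_7: b_0 = 1, b_1 = 2g = 14, b_2 = 1.
Total = 1 + 14 + 1 = 16

16


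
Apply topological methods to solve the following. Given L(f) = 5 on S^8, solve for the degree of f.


L(f) = 1 + (-1)^8 deg(f) on S^8.
5 = 1 + (-1)^8 * deg(f)
(-1)^8 * deg(f) = 4
deg(f) = 4

4


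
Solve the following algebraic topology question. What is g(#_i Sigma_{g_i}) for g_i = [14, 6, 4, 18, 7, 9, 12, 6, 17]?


Genus is additive under connected sum of orientable surfaces.
g = 14 + 6 + 4 + 18 + 7 + 9 + 12 + 6 + 17 = 93

93


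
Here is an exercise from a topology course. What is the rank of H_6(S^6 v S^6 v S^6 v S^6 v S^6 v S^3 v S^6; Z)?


For a wedge of spheres, H_k (k>0) is free on one generator per sphere of dimension k.
Spheres of dimension 6: count = 6.
b_6 = 6

6


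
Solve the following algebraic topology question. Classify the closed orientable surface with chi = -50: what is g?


chi = 2 - 2g for closed orientable surfaces.
-50 = 2 - 2g
2g = 2 - (-50) = 52
g = 26

26


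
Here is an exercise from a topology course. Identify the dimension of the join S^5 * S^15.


Join of spheres: S^m * S^n = S^{m+n+1}.
dim = 5 + 15 + 1 = 21

21


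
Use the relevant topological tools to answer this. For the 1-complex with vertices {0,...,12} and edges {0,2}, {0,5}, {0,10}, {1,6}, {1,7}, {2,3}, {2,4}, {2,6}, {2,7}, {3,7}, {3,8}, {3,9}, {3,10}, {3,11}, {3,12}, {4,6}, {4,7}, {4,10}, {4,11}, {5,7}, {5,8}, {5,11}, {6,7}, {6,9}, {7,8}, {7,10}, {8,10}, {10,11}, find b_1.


b_1 = E - V + (number of components).
E = 28, V = 13, components = 1.
b_1 = 28 - 13 + 1 = 16

16


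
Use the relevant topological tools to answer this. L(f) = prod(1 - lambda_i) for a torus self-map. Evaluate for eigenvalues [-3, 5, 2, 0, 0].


For a torus self-map: L(f) = det(I - A) where A acts on H_1.
L(f) = (1--3) * (1-5) * (1-2) * (1-0) * (1-0) = 4 * -4 * -1 * 1 * 1 = 16

16


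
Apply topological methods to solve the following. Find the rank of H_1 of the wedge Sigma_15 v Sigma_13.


For a wedge: H_1(A v B) = H_1(A) + H_1(B).
b_1(Sigma_15) = 30, b_1(Sigma_13) = 26.
b_1 = 30 + 26 = 56

56


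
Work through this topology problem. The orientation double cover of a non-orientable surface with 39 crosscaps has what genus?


chi(N_39) = 2 - 39 = -37.
Double cover: chi(Sigma_g) = 2 * chi(N_39) = 2*(-37) = -74.
2 - 2g = -74, so g = (2 - (-74))/2 = 76/2 = 38

38


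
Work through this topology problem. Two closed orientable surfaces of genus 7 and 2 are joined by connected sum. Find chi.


chi(Sigma_7) = 2 - 2*7 = -12
chi(Sigma_2) = 2 - 2*2 = -2
For surfaces: chi(A#B) = chi(A) + chi(B) - 2.
chi = -12 + -2 - 2 = -16

-16


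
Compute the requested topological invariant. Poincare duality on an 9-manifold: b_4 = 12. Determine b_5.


Poincare duality for closed orientable n-manifolds: b_k = b_{n-k}.
Here n = 9, so b_5 = b_4 = 12

12


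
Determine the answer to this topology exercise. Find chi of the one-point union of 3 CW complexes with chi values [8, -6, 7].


chi(A v B) = chi(A) + chi(B) - 1 (one point identified).
For 3 spaces: chi = (sum chi_i) - (3 - 1).
sum = 9; chi = 9 - 2 = 7

7


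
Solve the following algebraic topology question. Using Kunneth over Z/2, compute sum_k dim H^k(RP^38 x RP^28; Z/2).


dim H^*(RP^n; Z/2) = n+1 (one Z/2 in each degree 0..n).
Total Betti number is multiplicative.
Total = (38+1) * (28+1) = 39 * 29 = 1131

1131


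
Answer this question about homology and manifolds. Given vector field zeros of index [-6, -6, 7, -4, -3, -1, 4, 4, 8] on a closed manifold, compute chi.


Poincare-Hopf: chi(M) = sum of indices of zeros.
chi = (-6) + (-6) + (7) + (-4) + (-3) + (-1) + (4) + (4) + (8) = 3

3


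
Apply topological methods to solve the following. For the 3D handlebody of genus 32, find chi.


A genus-g handlebody deformation retracts to a wedge of g circles.
chi(vee_g S^1) = 1 - g.
chi(H_32) = 1 - 32 = -31

-31


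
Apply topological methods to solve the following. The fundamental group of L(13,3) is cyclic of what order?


pi_1(L(p,q)) = Z/pZ for any q coprime to p.
|pi_1(L(13,3))| = 13

13


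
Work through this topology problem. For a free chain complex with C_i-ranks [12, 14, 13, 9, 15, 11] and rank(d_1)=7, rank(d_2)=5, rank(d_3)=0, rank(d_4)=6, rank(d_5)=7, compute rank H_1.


rank H_k = rank(ker d_k) - rank(im d_{k+1}).
rank(ker d_1) = rank(C_1) - rank(d_1) = 14 - 7 = 7.
rank(im d_{1+1}) = 5.
rank H_1 = 7 - 5 = 2

2


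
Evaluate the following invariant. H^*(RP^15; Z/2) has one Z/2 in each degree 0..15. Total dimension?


H^k(RP^15; Z/2) = Z/2 for each 0 <= k <= 15.
Total dimension = 15 + 1 = 16

16


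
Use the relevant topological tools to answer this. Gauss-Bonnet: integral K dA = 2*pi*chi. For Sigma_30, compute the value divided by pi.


Gauss-Bonnet: integral K dA = 2*pi*chi(M).
chi(Sigma_30) = 2 - 2*30 = -58.
(integral K dA)/pi = 2*chi = 2*(-58) = -116

-116


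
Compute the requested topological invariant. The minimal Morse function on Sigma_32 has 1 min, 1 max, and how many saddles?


A perfect Morse function has m_k = b_k.
For Sigma_32: b_0=1, b_1=2g=64, b_2=1.
Saddles m_1 = 2g = 64

64


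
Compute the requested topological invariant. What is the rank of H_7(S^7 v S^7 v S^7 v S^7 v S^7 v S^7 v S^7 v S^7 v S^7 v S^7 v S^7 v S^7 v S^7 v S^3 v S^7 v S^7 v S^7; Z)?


For a wedge of spheres, H_k (k>0) is free on one generator per sphere of dimension k.
Spheres of dimension 7: count = 16.
b_7 = 16

16


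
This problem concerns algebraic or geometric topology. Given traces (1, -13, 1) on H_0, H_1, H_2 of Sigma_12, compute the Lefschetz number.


L(f) = tr(f_0*) - tr(f_1*) + tr(f_2*).
= 1 - (-13) + (1)
= 15

15


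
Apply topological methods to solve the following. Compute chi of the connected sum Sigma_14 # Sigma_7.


chi(Sigma_14) = 2 - 2*14 = -26
chi(Sigma_7) = 2 - 2*7 = -12
For surfaces: chi(A#B) = chi(A) + chi(B) - 2.
chi = -26 + -12 - 2 = -40

-40


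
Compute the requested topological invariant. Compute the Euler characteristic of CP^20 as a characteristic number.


For any closed oriented manifold, <e(TM),[M]> = chi(M).
chi(CP^20) = 20+1 = 21

21


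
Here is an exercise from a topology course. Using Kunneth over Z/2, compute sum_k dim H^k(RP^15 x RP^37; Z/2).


dim H^*(RP^n; Z/2) = n+1 (one Z/2 in each degree 0..n).
Total Betti number is multiplicative.
Total = (15+1) * (37+1) = 16 * 38 = 608

608


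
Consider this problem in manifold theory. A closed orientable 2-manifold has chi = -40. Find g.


chi = 2 - 2g for closed orientable surfaces.
-40 = 2 - 2g
2g = 2 - (-40) = 42
g = 21

21


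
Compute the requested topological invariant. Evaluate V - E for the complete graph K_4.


K_4: V = 4, E = C(4,2) = 6.
chi = V - E = 4 - 6 = -2

-2


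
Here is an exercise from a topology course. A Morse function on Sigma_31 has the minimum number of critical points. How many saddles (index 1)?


A perfect Morse function has m_k = b_k.
For Sigma_31: b_0=1, b_1=2g=62, b_2=1.
Saddles m_1 = 2g = 62

62


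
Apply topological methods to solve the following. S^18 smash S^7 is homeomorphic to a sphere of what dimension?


S^m ^ S^n = S^{m+n}.
k = 18 + 7 = 25

25


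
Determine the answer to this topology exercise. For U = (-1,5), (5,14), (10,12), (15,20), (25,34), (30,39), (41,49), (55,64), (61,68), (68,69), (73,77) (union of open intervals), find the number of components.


Sort and merge overlapping open intervals.
Merged: (-1,5), (5,14), (15,20), (25,39), (41,49), (55,68), (68,69), (73,77).
Number of components = 8

8


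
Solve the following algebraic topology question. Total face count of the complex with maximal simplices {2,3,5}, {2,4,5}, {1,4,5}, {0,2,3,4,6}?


Each maximal simplex on m vertices has 2^m - 1 nonempty faces.
Take the union (dedupe shared faces).
Total distinct faces = 41

41


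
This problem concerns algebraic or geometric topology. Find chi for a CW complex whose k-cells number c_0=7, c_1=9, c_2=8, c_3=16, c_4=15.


chi = sum_k (-1)^k c_k.
= (-1)^0*7 + (-1)^1*9 + (-1)^2*8 + (-1)^3*16 + (-1)^4*15
= (7) + (-9) + (8) + (-16) + (15)
= 5

5


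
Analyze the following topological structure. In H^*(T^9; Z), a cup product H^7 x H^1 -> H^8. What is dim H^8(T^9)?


Cup product: H^p x H^q -> H^{p+q}; here p+q = 7+1 = 8.
rank H^k(T^n) = C(n,k).
C(9,8) = 9

9


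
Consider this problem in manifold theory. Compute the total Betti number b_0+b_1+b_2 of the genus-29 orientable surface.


For Sigma_29: b_0 = 1, b_1 = 2g = 58, b_2 = 1.
Total = 1 + 58 + 1 = 60

60


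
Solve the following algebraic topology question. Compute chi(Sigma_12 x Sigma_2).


chi(Sigma_12) = 2 - 2*12 = -22
chi(Sigma_2) = 2 - 2*2 = -2
chi(product) = (-22) * (-2) = 44

44


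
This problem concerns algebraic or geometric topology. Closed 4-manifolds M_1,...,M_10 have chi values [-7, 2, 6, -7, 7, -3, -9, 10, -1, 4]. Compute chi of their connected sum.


For n-manifolds: chi(A#B) = chi(A) + chi(B) - chi(S^4).
chi(S^4) = 1 + (-1)^4 = 2.
chi(#) = (sum chi_i) - (10-1)*chi(S^4) = 2 - 9*2 = -16

-16


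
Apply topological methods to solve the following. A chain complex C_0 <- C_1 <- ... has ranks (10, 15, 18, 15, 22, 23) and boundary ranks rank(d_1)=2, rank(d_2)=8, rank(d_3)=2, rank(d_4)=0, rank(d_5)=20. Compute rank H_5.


rank H_k = rank(ker d_k) - rank(im d_{k+1}).
rank(ker d_5) = rank(C_5) - rank(d_5) = 23 - 20 = 3.
rank(im d_{5+1}) = 0.
rank H_5 = 3 - 0 = 3

3


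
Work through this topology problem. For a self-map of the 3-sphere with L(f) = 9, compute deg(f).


L(f) = 1 + (-1)^3 deg(f) on S^3.
9 = 1 + (-1)^3 * deg(f)
(-1)^3 * deg(f) = 8
deg(f) = -8

-8


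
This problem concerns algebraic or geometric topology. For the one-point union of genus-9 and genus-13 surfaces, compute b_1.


For a wedge: H_1(A v B) = H_1(A) + H_1(B).
b_1(Sigma_9) = 18, b_1(Sigma_13) = 26.
b_1 = 18 + 26 = 44

44


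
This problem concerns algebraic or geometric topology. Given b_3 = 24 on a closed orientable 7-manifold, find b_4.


Poincare duality for closed orientable n-manifolds: b_k = b_{n-k}.
Here n = 7, so b_4 = b_3 = 24

24


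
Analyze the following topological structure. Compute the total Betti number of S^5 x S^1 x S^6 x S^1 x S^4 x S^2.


Total Betti number is multiplicative under products.
Each S^d (d>=1) has total Betti number 2.
There are 6 sphere factors.
Total = 2^6 = 64

64


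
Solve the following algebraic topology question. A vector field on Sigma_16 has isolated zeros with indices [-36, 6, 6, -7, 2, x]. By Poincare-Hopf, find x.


Poincare-Hopf: sum of indices = chi(M).
chi(Sigma_16) = 2 - 2*16 = -30.
Sum of known indices = -29.
x = chi - (sum known) = -30 - (-29) = -1

-1


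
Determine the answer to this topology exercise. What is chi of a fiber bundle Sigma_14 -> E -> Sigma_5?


For a fiber bundle F -> E -> B (with CW structure): chi(E) = chi(B) * chi(F).
chi(Sigma_5) = -8, chi(Sigma_14) = -26.
chi(E) = (-8) * (-26) = 208

208


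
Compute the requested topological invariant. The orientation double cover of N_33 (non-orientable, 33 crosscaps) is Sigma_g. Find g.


chi(N_33) = 2 - 33 = -31.
Double cover: chi(Sigma_g) = 2 * chi(N_33) = 2*(-31) = -62.
2 - 2g = -62, so g = (2 - (-62))/2 = 64/2 = 32

32


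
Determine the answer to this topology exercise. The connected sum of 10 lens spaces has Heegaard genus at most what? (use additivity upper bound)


Heegaard genus satisfies g(A#B) <= g(A) + g(B).
Each lens space has g = 1.
Upper bound: 10 * 1 = 10

10


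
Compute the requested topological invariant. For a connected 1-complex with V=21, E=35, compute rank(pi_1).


For a connected graph: rank(pi_1) = b_1 = E - V + 1 = 1 - chi.
chi = V - E = 21 - 35 = -14.
rank = 1 - (-14) = 35 - 21 + 1 = 15

15


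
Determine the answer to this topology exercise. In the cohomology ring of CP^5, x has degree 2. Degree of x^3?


|x| = 2 in H^*(CP^n).
|x^3| = 3 * |x| = 3 * 2 = 6

6


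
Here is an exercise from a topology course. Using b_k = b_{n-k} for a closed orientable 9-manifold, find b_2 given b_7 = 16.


Poincare duality for closed orientable n-manifolds: b_k = b_{n-k}.
Here n = 9, so b_2 = b_7 = 16

16


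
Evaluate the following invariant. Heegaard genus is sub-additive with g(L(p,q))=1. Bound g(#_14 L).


Heegaard genus satisfies g(A#B) <= g(A) + g(B).
Each lens space has g = 1.
Upper bound: 14 * 1 = 14

14


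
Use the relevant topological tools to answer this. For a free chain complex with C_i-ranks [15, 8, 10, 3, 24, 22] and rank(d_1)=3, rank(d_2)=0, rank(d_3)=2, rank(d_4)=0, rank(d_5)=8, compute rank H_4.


rank H_k = rank(ker d_k) - rank(im d_{k+1}).
rank(ker d_4) = rank(C_4) - rank(d_4) = 24 - 0 = 24.
rank(im d_{4+1}) = 8.
rank H_4 = 24 - 8 = 16

16


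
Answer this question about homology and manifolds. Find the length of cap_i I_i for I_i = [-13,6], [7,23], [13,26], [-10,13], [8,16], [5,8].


Intersection = [max(a_i), min(b_i)] = [13, 6].
Since 13 > 6, the intersection is empty.
Length = 0

0


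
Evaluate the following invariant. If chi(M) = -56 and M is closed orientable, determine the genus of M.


chi = 2 - 2g for closed orientable surfaces.
-56 = 2 - 2g
2g = 2 - (-56) = 58
g = 29

29


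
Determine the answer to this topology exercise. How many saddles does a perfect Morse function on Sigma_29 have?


A perfect Morse function has m_k = b_k.
For Sigma_29: b_0=1, b_1=2g=58, b_2=1.
Saddles m_1 = 2g = 58

58


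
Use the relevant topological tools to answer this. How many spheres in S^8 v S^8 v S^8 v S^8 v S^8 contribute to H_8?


For a wedge of spheres, H_k (k>0) is free on one generator per sphere of dimension k.
Spheres of dimension 8: count = 5.
b_8 = 5

5


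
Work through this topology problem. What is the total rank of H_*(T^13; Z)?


b_k(T^13) = C(13,k), so the sum over k is sum_k C(13,k) = 2^13.
Total = 2^13 = 8192

8192


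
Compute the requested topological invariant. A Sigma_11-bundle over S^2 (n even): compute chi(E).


chi(S^2) = 2 (n even), chi(Sigma_11) = 2 - 2*11 = -20.
chi(E) = 2 * (-20) = -40

-40


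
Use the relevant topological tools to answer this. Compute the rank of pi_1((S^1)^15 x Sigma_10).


pi_1(A x B) = pi_1(A) x pi_1(B); rank of abelianization = b_1.
b_1(T^15) = 15, b_1(Sigma_10) = 2*10 = 20.
b_1(product) = 15 + 20 = 35

35


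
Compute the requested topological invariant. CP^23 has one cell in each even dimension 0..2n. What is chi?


CP^23 has one cell in each even dimension 0, 2, ..., 2*23 (23+1 cells total).
All cells are even-dimensional, so chi = number of cells.
chi = 23 + 1 = 24

24


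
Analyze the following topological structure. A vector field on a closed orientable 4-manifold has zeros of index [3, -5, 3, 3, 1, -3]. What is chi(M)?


Poincare-Hopf: chi(M) = sum of indices of zeros.
chi = (3) + (-5) + (3) + (3) + (1) + (-3) = 2

2


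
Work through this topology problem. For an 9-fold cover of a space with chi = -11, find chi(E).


For a finite covering: chi(E) = (number of sheets) * chi(B).
chi(E) = 9 * (-11) = -99

-99


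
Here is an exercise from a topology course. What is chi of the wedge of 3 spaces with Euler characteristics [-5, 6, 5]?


chi(A v B) = chi(A) + chi(B) - 1 (one point identified).
For 3 spaces: chi = (sum chi_i) - (3 - 1).
sum = 6; chi = 6 - 2 = 4

4


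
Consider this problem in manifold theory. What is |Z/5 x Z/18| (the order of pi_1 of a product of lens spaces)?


pi_1(X x Y) = pi_1(X) x pi_1(Y).
pi_1(L(5,1)) = Z/5, pi_1(L(18,1)) = Z/18.
|Z/5 x Z/18| = 5 * 18 = 90

90


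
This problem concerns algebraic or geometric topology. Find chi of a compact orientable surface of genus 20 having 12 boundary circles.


For a compact orientable surface with genus g and b boundary components: chi = 2 - 2g - b.
chi = 2 - 2*20 - 12 = 2 - 40 - 12 = -50

-50


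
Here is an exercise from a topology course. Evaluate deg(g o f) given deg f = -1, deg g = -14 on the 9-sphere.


Degree is multiplicative under composition: deg(g o f) = deg(g) * deg(f).
= -14 * -1 = 14

14


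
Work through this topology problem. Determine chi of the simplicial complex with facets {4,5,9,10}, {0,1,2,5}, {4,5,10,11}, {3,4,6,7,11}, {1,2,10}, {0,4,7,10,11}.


Enumerate all faces; f-vector: f_0=11, f_1=31, f_2=30, f_3=13, f_4=2.
chi = sum (-1)^k f_k = -1

-1


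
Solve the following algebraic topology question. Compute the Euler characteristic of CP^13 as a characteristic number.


For any closed oriented manifold, <e(TM),[M]> = chi(M).
chi(CP^13) = 13+1 = 14

14


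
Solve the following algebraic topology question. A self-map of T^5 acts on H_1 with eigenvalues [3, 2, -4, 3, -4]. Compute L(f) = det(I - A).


For a torus self-map: L(f) = det(I - A) where A acts on H_1.
L(f) = (1-3) * (1-2) * (1--4) * (1-3) * (1--4) = -2 * -1 * 5 * -2 * 5 = -100

-100


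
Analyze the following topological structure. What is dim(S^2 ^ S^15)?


S^m ^ S^n = S^{m+n}.
k = 2 + 15 = 17

17


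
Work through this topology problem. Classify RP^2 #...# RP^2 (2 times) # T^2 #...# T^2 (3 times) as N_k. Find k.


Since a >= 1, the sum is non-orientable; each T^2 can be replaced by RP^2 # RP^2 (since T^2#RP^2 = 3RP^2).
Total crosscaps k = 2 + 2*3 = 8.
Check via chi: chi = 2*1 + 3*0 - (2+3-1)*2 = -6 = 2 - k = -6. Consistent.

8


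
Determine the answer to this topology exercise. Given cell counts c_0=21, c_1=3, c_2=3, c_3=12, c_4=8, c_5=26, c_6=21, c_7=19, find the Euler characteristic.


chi = sum_k (-1)^k c_k.
= (-1)^0*21 + (-1)^1*3 + (-1)^2*3 + (-1)^3*12 + (-1)^4*8 + (-1)^5*26 + (-1)^6*21 + (-1)^7*19
= (21) + (-3) + (3) + (-12) + (8) + (-26) + (21) + (-19)
= -7

-7


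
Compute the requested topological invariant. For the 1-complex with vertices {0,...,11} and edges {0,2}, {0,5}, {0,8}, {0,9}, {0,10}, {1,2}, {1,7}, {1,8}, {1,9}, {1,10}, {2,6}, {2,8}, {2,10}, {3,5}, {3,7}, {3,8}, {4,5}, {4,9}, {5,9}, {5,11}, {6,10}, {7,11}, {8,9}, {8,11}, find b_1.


b_1 = E - V + (number of components).
E = 24, V = 12, components = 1.
b_1 = 24 - 12 + 1 = 13

13


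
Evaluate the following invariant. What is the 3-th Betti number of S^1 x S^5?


Each S^d has Poincare polynomial 1 + t^d.
The product S^1 x S^5 has Poincare polynomial prod(1+t^d_i).
Expanding: b_0=1, b_1=1, b_5=1, b_6=1.
b_3 = 0

0


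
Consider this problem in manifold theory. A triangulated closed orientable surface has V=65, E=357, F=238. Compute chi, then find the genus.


chi = V - E + F = 65 - 357 + 238 = -54
For orientable closed surface: chi = 2 - 2g, so g = (2 - chi)/2.
g = (2 - (-54)) / 2 = 56 / 2 = 28

28


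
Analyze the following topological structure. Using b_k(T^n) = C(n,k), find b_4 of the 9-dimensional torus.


By the Kunneth formula, b_k(T^n) = C(n,k).
b_4(T^9) = C(9,4).
C(9,4) = 9!/(4!*5!) = 126

126


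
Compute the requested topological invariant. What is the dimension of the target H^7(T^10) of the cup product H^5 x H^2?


Cup product: H^p x H^q -> H^{p+q}; here p+q = 5+2 = 7.
rank H^k(T^n) = C(n,k).
C(10,7) = 120

120


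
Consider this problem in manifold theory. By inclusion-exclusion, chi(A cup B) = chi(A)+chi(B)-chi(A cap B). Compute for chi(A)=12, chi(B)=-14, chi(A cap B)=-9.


chi(A cup B) = chi(A) + chi(B) - chi(A cap B)
= 12 + (-14) - (-9)
= 7

7


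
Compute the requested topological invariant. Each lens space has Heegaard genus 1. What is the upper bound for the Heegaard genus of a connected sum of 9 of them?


Heegaard genus satisfies g(A#B) <= g(A) + g(B).
Each lens space has g = 1.
Upper bound: 9 * 1 = 9

9


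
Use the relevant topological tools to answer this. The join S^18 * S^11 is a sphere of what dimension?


Join of spheres: S^m * S^n = S^{m+n+1}.
dim = 18 + 11 + 1 = 30

30


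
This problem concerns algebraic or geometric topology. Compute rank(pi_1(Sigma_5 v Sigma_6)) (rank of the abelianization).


For a wedge: H_1(A v B) = H_1(A) + H_1(B).
b_1(Sigma_5) = 10, b_1(Sigma_6) = 12.
b_1 = 10 + 12 = 22

22


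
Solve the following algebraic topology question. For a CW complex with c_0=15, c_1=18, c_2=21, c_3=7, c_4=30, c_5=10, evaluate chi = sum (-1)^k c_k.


chi = sum_k (-1)^k c_k.
= (-1)^0*15 + (-1)^1*18 + (-1)^2*21 + (-1)^3*7 + (-1)^4*30 + (-1)^5*10
= (15) + (-18) + (21) + (-7) + (30) + (-10)
= 31

31


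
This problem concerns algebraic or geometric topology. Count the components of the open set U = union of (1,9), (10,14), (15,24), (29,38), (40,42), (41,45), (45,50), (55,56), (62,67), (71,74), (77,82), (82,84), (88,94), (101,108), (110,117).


Sort and merge overlapping open intervals.
Merged: (1,9), (10,14), (15,24), (29,38), (40,45), (45,50), (55,56), (62,67), (71,74), (77,82), (82,84), (88,94), (101,108), (110,117).
Number of components = 14

14


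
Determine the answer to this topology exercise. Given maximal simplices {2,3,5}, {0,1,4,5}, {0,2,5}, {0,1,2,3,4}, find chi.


Enumerate all faces; f-vector: f_0=6, f_1=15, f_2=15, f_3=6, f_4=1.
chi = sum (-1)^k f_k = 1

1


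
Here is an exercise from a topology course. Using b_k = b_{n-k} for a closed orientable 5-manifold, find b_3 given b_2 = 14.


Poincare duality for closed orientable n-manifolds: b_k = b_{n-k}.
Here n = 5, so b_3 = b_2 = 14

14


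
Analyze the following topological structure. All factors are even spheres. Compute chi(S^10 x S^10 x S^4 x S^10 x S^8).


chi is multiplicative: chi(X x Y) = chi(X) chi(Y).
Each even-dim sphere has chi = 2. There are 5 factors.
chi = 2^5 = 32

32


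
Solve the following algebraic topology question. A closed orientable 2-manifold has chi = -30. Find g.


chi = 2 - 2g for closed orientable surfaces.
-30 = 2 - 2g
2g = 2 - (-30) = 32
g = 16

16


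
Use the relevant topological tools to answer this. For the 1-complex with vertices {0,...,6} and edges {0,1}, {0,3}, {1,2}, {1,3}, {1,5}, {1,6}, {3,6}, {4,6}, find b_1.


b_1 = E - V + (number of components).
E = 8, V = 7, components = 1.
b_1 = 8 - 7 + 1 = 2

2


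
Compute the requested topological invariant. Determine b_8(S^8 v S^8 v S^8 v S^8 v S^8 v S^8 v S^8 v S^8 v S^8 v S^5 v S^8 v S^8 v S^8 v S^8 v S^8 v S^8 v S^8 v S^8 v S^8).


For a wedge of spheres, H_k (k>0) is free on one generator per sphere of dimension k.
Spheres of dimension 8: count = 18.
b_8 = 18

18


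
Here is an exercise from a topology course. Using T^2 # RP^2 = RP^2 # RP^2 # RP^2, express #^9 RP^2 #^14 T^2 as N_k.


Since a >= 1, the sum is non-orientable; each T^2 can be replaced by RP^2 # RP^2 (since T^2#RP^2 = 3RP^2).
Total crosscaps k = 9 + 2*14 = 37.
Check via chi: chi = 9*1 + 14*0 - (9+14-1)*2 = -35 = 2 - k = -35. Consistent.

37


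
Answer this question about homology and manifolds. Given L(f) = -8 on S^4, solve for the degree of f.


L(f) = 1 + (-1)^4 deg(f) on S^4.
-8 = 1 + (-1)^4 * deg(f)
(-1)^4 * deg(f) = -9
deg(f) = -9

-9


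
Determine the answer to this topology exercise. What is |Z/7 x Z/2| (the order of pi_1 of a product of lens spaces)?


pi_1(X x Y) = pi_1(X) x pi_1(Y).
pi_1(L(7,1)) = Z/7, pi_1(L(2,1)) = Z/2.
|Z/7 x Z/2| = 7 * 2 = 14

14


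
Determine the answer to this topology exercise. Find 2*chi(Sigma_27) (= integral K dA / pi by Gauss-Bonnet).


Gauss-Bonnet: integral K dA = 2*pi*chi(M).
chi(Sigma_27) = 2 - 2*27 = -52.
(integral K dA)/pi = 2*chi = 2*(-52) = -104

-104


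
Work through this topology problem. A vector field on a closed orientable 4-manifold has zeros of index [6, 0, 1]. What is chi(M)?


Poincare-Hopf: chi(M) = sum of indices of zeros.
chi = (6) + (0) + (1) = 7

7


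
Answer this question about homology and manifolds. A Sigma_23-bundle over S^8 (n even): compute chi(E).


chi(S^8) = 2 (n even), chi(Sigma_23) = 2 - 2*23 = -44.
chi(E) = 2 * (-44) = -88

-88


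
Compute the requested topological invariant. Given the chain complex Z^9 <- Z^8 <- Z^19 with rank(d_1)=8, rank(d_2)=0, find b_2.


rank H_k = rank(ker d_k) - rank(im d_{k+1}).
rank(ker d_2) = rank(C_2) - rank(d_2) = 19 - 0 = 19.
rank(im d_{2+1}) = 0.
rank H_2 = 19 - 0 = 19

19


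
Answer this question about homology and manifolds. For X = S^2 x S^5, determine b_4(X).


Each S^d has Poincare polynomial 1 + t^d.
The product S^2 x S^5 has Poincare polynomial prod(1+t^d_i).
Expanding: b_0=1, b_2=1, b_5=1, b_7=1.
b_4 = 0

0


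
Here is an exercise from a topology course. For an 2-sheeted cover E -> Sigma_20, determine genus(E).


For an n-sheeted cover: chi(E) = n * chi(B).
chi(Sigma_20) = 2 - 2*20 = -38.
chi(E) = 2 * (-38) = -76.
genus(E) = (2 - chi(E))/2 = (2 - (-76))/2 = 78/2 = 39

39


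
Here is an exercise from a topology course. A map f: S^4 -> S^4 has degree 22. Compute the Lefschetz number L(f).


On S^4: L(f) = tr(f_0*) + (-1)^4 tr(f_4*) = 1 + (-1)^4 * deg(f).
L(f) = 1 + (-1)^4 * 22 = 1 + 22 = 23

23


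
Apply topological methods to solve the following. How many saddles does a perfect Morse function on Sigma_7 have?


A perfect Morse function has m_k = b_k.
For Sigma_7: b_0=1, b_1=2g=14, b_2=1.
Saddles m_1 = 2g = 14

14


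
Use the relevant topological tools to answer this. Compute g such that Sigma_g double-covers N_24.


chi(N_24) = 2 - 24 = -22.
Double cover: chi(Sigma_g) = 2 * chi(N_24) = 2*(-22) = -44.
2 - 2g = -44, so g = (2 - (-44))/2 = 46/2 = 23

23


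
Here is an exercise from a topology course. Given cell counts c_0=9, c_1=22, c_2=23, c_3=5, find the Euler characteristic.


chi = sum_k (-1)^k c_k.
= (-1)^0*9 + (-1)^1*22 + (-1)^2*23 + (-1)^3*5
= (9) + (-22) + (23) + (-5)
= 5

5


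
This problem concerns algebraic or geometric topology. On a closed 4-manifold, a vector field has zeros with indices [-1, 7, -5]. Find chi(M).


Poincare-Hopf: chi(M) = sum of indices of zeros.
chi = (-1) + (7) + (-5) = 1

1


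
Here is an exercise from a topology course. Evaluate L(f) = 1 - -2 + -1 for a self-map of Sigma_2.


L(f) = tr(f_0*) - tr(f_1*) + tr(f_2*).
= 1 - (-2) + (-1)
= 2

2


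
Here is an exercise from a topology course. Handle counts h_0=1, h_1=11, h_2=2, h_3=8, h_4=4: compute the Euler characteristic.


Handles of index k contribute (-1)^k to chi (same as CW cells).
chi = (1) + (-11) + (2) + (-8) + (4) = -12

-12


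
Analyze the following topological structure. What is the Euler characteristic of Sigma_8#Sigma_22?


chi(Sigma_8) = 2 - 2*8 = -14
chi(Sigma_22) = 2 - 2*22 = -42
For surfaces: chi(A#B) = chi(A) + chi(B) - 2.
chi = -14 + -42 - 2 = -58

-58


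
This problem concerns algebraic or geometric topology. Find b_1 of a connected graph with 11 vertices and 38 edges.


For a connected graph: rank(pi_1) = b_1 = E - V + 1 = 1 - chi.
chi = V - E = 11 - 38 = -27.
rank = 1 - (-27) = 38 - 11 + 1 = 28

28


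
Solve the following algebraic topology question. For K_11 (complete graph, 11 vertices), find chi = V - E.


K_11: V = 11, E = C(11,2) = 55.
chi = V - E = 11 - 55 = -44

-44


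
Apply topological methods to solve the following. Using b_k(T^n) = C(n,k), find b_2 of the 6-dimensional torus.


By the Kunneth formula, b_k(T^n) = C(n,k).
b_2(T^6) = C(6,2).
C(6,2) = 6!/(2!*4!) = 15

15


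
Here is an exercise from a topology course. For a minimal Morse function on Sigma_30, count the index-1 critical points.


A perfect Morse function has m_k = b_k.
For Sigma_30: b_0=1, b_1=2g=60, b_2=1.
Saddles m_1 = 2g = 60

60


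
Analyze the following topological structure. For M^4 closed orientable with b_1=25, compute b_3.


Poincare duality for closed orientable n-manifolds: b_k = b_{n-k}.
Here n = 4, so b_3 = b_1 = 25

25


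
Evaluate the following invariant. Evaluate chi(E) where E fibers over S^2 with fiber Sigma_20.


chi(S^2) = 2 (n even), chi(Sigma_20) = 2 - 2*20 = -38.
chi(E) = 2 * (-38) = -76

-76


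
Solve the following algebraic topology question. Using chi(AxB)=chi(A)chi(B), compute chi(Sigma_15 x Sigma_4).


chi(Sigma_15) = 2 - 2*15 = -28
chi(Sigma_4) = 2 - 2*4 = -6
chi(product) = (-28) * (-6) = 168

168


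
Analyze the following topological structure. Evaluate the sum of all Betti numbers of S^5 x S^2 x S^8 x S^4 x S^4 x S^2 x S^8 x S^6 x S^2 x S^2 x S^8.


Total Betti number is multiplicative under products.
Each S^d (d>=1) has total Betti number 2.
There are 11 sphere factors.
Total = 2^11 = 2048

2048


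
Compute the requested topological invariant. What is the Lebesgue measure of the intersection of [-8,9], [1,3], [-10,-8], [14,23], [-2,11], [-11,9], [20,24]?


Intersection = [max(a_i), min(b_i)] = [20, -8].
Since 20 > -8, the intersection is empty.
Length = 0

0


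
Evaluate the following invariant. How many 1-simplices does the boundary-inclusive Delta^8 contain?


Delta^8 has 8+1 vertices. A 1-face is a choice of 1+1 vertices.
f_1 = C(8+1, 1+1) = C(9,2) = 36

36


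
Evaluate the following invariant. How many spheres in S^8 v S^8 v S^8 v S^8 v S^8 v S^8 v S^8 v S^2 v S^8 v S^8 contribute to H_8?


For a wedge of spheres, H_k (k>0) is free on one generator per sphere of dimension k.
Spheres of dimension 8: count = 9.
b_8 = 9

9


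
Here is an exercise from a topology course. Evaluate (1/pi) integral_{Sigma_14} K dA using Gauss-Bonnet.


Gauss-Bonnet: integral K dA = 2*pi*chi(M).
chi(Sigma_14) = 2 - 2*14 = -26.
(integral K dA)/pi = 2*chi = 2*(-26) = -52

-52


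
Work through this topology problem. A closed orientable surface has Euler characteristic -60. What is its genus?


chi = 2 - 2g for closed orientable surfaces.
-60 = 2 - 2g
2g = 2 - (-60) = 62
g = 31

31


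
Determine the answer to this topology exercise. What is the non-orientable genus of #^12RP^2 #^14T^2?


Since a >= 1, the sum is non-orientable; each T^2 can be replaced by RP^2 # RP^2 (since T^2#RP^2 = 3RP^2).
Total crosscaps k = 12 + 2*14 = 40.
Check via chi: chi = 12*1 + 14*0 - (12+14-1)*2 = -38 = 2 - k = -38. Consistent.

40


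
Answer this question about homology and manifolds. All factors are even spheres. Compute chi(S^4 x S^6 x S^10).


chi is multiplicative: chi(X x Y) = chi(X) chi(Y).
Each even-dim sphere has chi = 2. There are 3 factors.
chi = 2^3 = 8

8


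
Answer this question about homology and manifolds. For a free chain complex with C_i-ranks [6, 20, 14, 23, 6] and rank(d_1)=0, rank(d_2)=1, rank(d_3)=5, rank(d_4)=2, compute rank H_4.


rank H_k = rank(ker d_k) - rank(im d_{k+1}).
rank(ker d_4) = rank(C_4) - rank(d_4) = 6 - 2 = 4.
rank(im d_{4+1}) = 0.
rank H_4 = 4 - 0 = 4

4


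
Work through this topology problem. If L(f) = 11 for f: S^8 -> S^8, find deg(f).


L(f) = 1 + (-1)^8 deg(f) on S^8.
11 = 1 + (-1)^8 * deg(f)
(-1)^8 * deg(f) = 10
deg(f) = 10

10


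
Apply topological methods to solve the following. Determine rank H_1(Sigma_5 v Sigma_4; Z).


For a wedge: H_1(A v B) = H_1(A) + H_1(B).
b_1(Sigma_5) = 10, b_1(Sigma_4) = 8.
b_1 = 10 + 8 = 18

18


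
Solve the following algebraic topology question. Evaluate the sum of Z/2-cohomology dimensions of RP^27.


H^k(RP^27; Z/2) = Z/2 for each 0 <= k <= 27.
Total dimension = 27 + 1 = 28

28


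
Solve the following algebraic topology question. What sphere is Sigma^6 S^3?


Each suspension raises dimension by 1: Sigma S^n = S^{n+1}.
Sigma^6 S^3 = S^{3+6} = S^9

9


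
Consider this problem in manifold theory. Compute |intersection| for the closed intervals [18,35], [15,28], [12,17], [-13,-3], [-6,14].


Intersection = [max(a_i), min(b_i)] = [18, -3].
Since 18 > -3, the intersection is empty.
Length = 0

0


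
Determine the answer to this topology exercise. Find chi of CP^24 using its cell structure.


CP^24 has one cell in each even dimension 0, 2, ..., 2*24 (24+1 cells total).
All cells are even-dimensional, so chi = number of cells.
chi = 24 + 1 = 25

25


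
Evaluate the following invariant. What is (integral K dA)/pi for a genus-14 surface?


Gauss-Bonnet: integral K dA = 2*pi*chi(M).
chi(Sigma_14) = 2 - 2*14 = -26.
(integral K dA)/pi = 2*chi = 2*(-26) = -52

-52


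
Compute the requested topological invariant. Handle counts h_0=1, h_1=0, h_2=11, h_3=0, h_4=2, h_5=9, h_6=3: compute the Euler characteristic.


Handles of index k contribute (-1)^k to chi (same as CW cells).
chi = (1) + (0) + (11) + (0) + (2) + (-9) + (3) = 8

8


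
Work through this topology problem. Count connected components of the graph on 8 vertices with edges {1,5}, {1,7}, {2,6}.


Run DFS/union-find over 8 vertices.
V = 8, E = 3.
Number of components = 5

5
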